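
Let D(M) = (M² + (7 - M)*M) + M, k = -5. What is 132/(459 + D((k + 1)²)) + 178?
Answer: 104618/587 ≈ 178.22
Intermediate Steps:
D(M) = M + M² + M*(7 - M) (D(M) = (M² + M*(7 - M)) + M = M + M² + M*(7 - M))
132/(459 + D((k + 1)²)) + 178 = 132/(459 + 8*(-5 + 1)²) + 178 = 132/(459 + 8*(-4)²) + 178 = 132/(459 + 8*16) + 178 = 132/(459 + 128) + 178 = 132/587 + 178 = 104618/587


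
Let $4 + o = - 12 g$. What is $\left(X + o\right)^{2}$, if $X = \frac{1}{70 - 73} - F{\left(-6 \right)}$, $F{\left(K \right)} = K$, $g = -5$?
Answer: $\frac{34225}{9} \approx 3802.8$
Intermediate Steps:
$X = \frac{17}{3}$ ($X = \frac{1}{70 - 73} - -6 = \frac{1}{-3} + 6 = - \frac{1}{3} + 6 = \frac{17}{3} \approx 5.6667$)
$o = 56$ ($o = -4 - -60 = -4 + 60 = 56$)
$\left(X + o\right)^{2} = \left(\frac{17}{3} + 56\right)^{2} = \left(\frac{185}{3}\right)^{2} = \frac{34225}{9}$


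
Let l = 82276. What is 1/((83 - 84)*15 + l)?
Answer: 1/82261 ≈ 1.2156e-5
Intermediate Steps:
1/((83 - 84)*15 + l) = 1/((83 - 84)*15 + 82276) = 1/(-1*15 + 82276) = 1/(-15 + 82276) = 1/82261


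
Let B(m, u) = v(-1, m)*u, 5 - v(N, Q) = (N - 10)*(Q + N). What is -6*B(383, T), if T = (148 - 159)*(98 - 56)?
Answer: 11661804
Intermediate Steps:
T = -462 (T = -11*42 = -462)
v(N, Q) = 5 - (-10 + N)*(N + Q) (v(N, Q) = 5 - (N - 10)*(Q + N) = 5 - (-10 + N)*(N + Q))
B(m, u) = u*(-6 + 11*m) (B(m, u) = (5 - 1*(-1)**2 + 10*(-1) + 10*m - 1*(-1)*m)*u = (5 - 1*1 - 10 + 10*m + m)*u = (5 - 1 - 10 + 10*m + m)*u = (-6 + 11*m)*u = u*(-6 + 11*m))
-6*B(383, T) = -(-2772)*(-6 + 11*383) = -(-2772)*(-6 + 4213) = -(-2772)*4207 = -6*(-1943634) = 11661804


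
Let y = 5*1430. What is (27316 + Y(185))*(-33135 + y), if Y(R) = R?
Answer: -714613485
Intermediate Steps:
y = 7150
(27316 + Y(185))*(-33135 + y) = (27316 + 185)*(-33135 + 7150) = 27501*(-25985) = -714613485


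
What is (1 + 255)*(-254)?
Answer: -65024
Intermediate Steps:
(1 + 255)*(-254) = 256*(-254) = -65024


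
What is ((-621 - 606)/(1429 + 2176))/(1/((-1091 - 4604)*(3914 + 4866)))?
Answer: 12270515340/721 ≈ 1.7019e+7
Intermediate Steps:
((-621 - 606)/(1429 + 2176))/(1/((-1091 - 4604)*(3914 + 4866))) = (-1227/3605)/(1/(-5695*8780)) = (-1227*1/3605)/(1/(-50002100)) = -1227/(3605*(-1/50002100)) = -1227/3605*(-50002100) = 12270515340/721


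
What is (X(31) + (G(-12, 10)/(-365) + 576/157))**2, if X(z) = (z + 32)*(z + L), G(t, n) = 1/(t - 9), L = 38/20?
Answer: 24974261438148081361/5792734376100 ≈ 4.3113e+6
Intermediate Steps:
L = 19/10 (L = 38*(1/20) = 19/10 ≈ 1.9000)
G(t, n) = 1/(-9 + t)
X(z) = (32 + z)*(19/10 + z) (X(z) = (z + 32)*(z + 19/10) = (32 + z)*(19/10 + z))
(X(31) + (G(-12, 10)/(-365) + 576/157))**2 = ((304/5 + 31**2 + (339/10)*31) + (1/(-9 - 12*(-365)) + 576/157))**2 = ((304/5 + 961 + 10509/10) + (-1/365/(-21) + 576*(1/157)))**2 = (20727/10 + (-1/21*(-1/365) + 576/157))**2 = (20727/10 + (1/7665 + 576/157))**2 = (20727/10 + 4415197/1203405)**2 = (4997425481/2406810)**2 = 24974261438148081361/5792734376100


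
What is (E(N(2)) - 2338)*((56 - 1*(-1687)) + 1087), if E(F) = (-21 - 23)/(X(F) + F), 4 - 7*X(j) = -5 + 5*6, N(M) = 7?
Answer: -6647670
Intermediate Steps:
X(j) = -3 (X(j) = 4/7 - (-5 + 5*6)/7 = 4/7 - (-5 + 30)/7 = 4/7 - ⅐*25 = 4/7 - 25/7 = -3)
E(F) = -44/(-3 + F) (E(F) = (-21 - 23)/(-3 + F) = -44/(-3 + F))
(E(N(2)) - 2338)*((56 - 1*(-1687)) + 1087) = (-44/(-3 + 7) - 2338)*((56 - 1*(-1687)) + 1087) = (-44/4 - 2338)*((56 + 1687) + 1087) = (-44*¼ - 2338)*(1743 + 1087) = (-11 - 2338)*2830 = -2349*2830 = -6647670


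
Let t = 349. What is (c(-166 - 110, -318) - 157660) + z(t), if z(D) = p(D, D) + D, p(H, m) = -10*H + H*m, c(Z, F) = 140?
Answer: -38860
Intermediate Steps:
z(D) = D + D*(-10 + D) (z(D) = D*(-10 + D) + D = D + D*(-10 + D))
(c(-166 - 110, -318) - 157660) + z(t) = (140 - 157660) + 349*(-9 + 349) = -157520 + 349*340 = -157520 + 118660 = -38860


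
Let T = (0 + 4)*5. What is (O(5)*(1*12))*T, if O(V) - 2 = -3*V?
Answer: -3120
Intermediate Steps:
T = 20 (T = 4*5 = 20)
O(V) = 2 - 3*V
(O(5)*(1*12))*T = ((2 - 3*5)*(1*12))*20 = ((2 - 15)*12)*20 = -13*12*20 = -156*20 = -3120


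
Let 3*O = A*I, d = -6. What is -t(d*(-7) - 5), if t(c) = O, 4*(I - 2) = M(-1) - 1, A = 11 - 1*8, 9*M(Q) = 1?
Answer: -16/9 ≈ -1.7778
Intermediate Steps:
M(Q) = ⅑ (M(Q) = (⅑)*1 = ⅑)
A = 3 (A = 11 - 8 = 3)
I = 16/9 (I = 2 + (⅑ - 1)/4 = 2 + (¼)*(-8/9) = 2 - 2/9 = 16/9 ≈ 1.7778)
O = 16/9 (O = (3*(16/9))/3 = (⅓)*(16/3) = 16/9 ≈ 1.7778)
t(c) = 16/9
-t(d*(-7) - 5) = -1*16/9 = -16/9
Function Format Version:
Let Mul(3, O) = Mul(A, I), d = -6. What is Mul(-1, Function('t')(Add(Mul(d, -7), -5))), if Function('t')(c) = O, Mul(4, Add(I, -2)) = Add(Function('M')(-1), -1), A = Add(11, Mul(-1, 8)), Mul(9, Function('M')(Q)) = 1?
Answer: Rational(-16, 9) ≈ -1.7778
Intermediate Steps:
Function('M')(Q) = Rational(1, 9) (Function('M')(Q) = Mul(Rational(1, 9), 1) = Rational(1, 9))
A = 3 (A = Add(11, -8) = 3)
I = Rational(16, 9) (I = Add(2, Mul(Rational(1, 4), Add(Rational(1, 9), -1))) = Add(2, Mul(Rational(1, 4), Rational(-8, 9))) = Add(2, Rational(-2, 9)) = Rational(16, 9) ≈ 1.7778)
O = Rational(16, 9) (O = Mul(Rational(1, 3), Mul(3, Rational(16, 9))) = Mul(Rational(1, 3), Rational(16, 3)) = Rational(16, 9) ≈ 1.7778)
Function('t')(c) = Rational(16, 9)
Mul(-1, Function('t')(Add(Mul(d, -7), -5))) = Mul(-1, Rational(16, 9)) = Rational(-16, 9)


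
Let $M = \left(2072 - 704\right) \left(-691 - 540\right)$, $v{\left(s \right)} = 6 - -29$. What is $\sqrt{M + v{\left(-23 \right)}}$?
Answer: $i \sqrt{1683973} \approx 1297.7 i$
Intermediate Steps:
$v{\left(s \right)} = 35$ ($v{\left(s \right)} = 6 + 29 = 35$)
$M = -1684008$ ($M = 1368 \left(-1231\right) = -1684008$)
$\sqrt{M + v{\left(-23 \right)}} = \sqrt{-1684008 + 35} = \sqrt{-1683973} = i \sqrt{1683973}$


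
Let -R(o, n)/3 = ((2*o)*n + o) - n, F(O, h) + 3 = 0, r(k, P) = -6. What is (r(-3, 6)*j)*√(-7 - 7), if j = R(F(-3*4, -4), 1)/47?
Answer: -180*I*√14/47 ≈ -14.33*I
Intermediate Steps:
F(O, h) = -3 (F(O, h) = -3 + 0 = -3)
R(o, n) = -3*o + 3*n - 6*n*o (R(o, n) = -3*(((2*o)*n + o) - n) = -3*((2*n*o + o) - n) = -3*((o + 2*n*o) - n) = -3*(o - n + 2*n*o) = -3*o + 3*n - 6*n*o)
j = 30/47 (j = (-3*(-3) + 3*1 - 6*1*(-3))/47 = (9 + 3 + 18)*(1/47) = 30*(1/47) = 30/47 ≈ 0.63830)
(r(-3, 6)*j)*√(-7 - 7) = (-6*30/47)*√(-7 - 7) = -180*I*√14/47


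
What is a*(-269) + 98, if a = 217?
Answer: -58275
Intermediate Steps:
a*(-269) + 98 = 217*(-269) + 98 = -58373 + 98 = -58275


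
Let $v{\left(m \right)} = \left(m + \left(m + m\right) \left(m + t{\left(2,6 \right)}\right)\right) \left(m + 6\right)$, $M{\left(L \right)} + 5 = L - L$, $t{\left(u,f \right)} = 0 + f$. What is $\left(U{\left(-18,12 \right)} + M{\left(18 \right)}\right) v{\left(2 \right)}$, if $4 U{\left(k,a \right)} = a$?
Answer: $-544$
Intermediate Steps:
$U{\left(k,a \right)} = \frac{a}{4}$
$t{\left(u,f \right)} = f$
$M{\left(L \right)} = -5$ ($M{\left(L \right)} = -5 + \left(L - L\right) = -5 + 0 = -5$)
$v{\left(m \right)} = \left(6 + m\right) \left(m + 2 m \left(6 + m\right)\right)$ ($v{\left(m \right)} = \left(m + \left(m + m\right) \left(m + 6\right)\right) \left(m + 6\right) = \left(m + 2 m \left(6 + m\right)\right) \left(6 + m\right) = \left(6 + m\right) \left(m + 2 m \left(6 + m\right)\right)$)
$\left(U{\left(-18,12 \right)} + M{\left(18 \right)}\right) v{\left(2 \right)} = \left(\frac{1}{4} \cdot 12 - 5\right) 2 \left(78 + 2 \cdot 2^{2} + 25 \cdot 2\right) = \left(3 - 5\right) 2 \left(78 + 2 \cdot 4 + 50\right) = - 2 \cdot 2 \left(78 + 8 + 50\right) = - 2 \cdot 2 \cdot 136 = \left(-2\right) 272 = -544$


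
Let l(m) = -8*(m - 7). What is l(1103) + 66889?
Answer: 58121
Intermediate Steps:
l(m) = 56 - 8*m (l(m) = -8*(-7 + m) = 56 - 8*m)
l(1103) + 66889 = (56 - 8*1103) + 66889 = (56 - 8824) + 66889 = -8768 + 66889 = 58121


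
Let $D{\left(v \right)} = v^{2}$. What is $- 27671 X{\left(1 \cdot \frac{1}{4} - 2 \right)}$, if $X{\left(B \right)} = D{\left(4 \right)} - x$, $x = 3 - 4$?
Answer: $-470407$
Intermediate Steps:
$x = -1$
$X{\left(B \right)} = 17$ ($X{\left(B \right)} = 4^{2} - -1 = 16 + 1 = 17$)
$- 27671 X{\left(1 \cdot \frac{1}{4} - 2 \right)} = \left(-27671\right) 17 = -470407$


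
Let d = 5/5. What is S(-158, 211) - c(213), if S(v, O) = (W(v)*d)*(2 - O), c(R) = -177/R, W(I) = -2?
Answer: 29737/71 ≈ 418.83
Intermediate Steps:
d = 1 (d = 5*(⅕) = 1)
S(v, O) = -4 + 2*O (S(v, O) = (-2*1)*(2 - O) = -2*(2 - O) = -4 + 2*O)
S(-158, 211) - c(213) = (-4 + 2*211) - (-177)/213 = (-4 + 422) - (-177)/213 = 418 - 1*(-59/71) = 418 + 59/71 = 29737/71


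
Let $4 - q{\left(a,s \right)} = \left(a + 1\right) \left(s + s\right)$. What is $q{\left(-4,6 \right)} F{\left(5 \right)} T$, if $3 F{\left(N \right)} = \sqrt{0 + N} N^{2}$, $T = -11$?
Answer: $- \frac{11000 \sqrt{5}}{3} \approx -8198.9$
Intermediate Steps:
$q{\left(a,s \right)} = 4 - 2 s \left(1 + a\right)$ ($q{\left(a,s \right)} = 4 - \left(a + 1\right) \left(s + s\right) = 4 - \left(1 + a\right) 2 s = 4 - 2 s \left(1 + a\right)$)
$F{\left(N \right)} = \frac{N^{\frac{5}{2}}}{3}$ ($F{\left(N \right)} = \frac{\sqrt{0 + N} N^{2}}{3} = \frac{\sqrt{N} N^{2}}{3} = \frac{N^{\frac{5}{2}}}{3}$)
$q{\left(-4,6 \right)} F{\left(5 \right)} T = \left(4 - 12 - \left(-8\right) 6\right) \frac{5^{\frac{5}{2}}}{3} \left(-11\right) = \left(4 - 12 + 48\right) \frac{25 \sqrt{5}}{3} \left(-11\right) = 40 \frac{25 \sqrt{5}}{3} \left(-11\right) = \frac{1000 \sqrt{5}}{3} \left(-11\right) = - \frac{11000 \sqrt{5}}{3}$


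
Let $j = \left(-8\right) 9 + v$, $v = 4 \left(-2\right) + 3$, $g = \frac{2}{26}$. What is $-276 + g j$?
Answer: $- \frac{3665}{13} \approx -281.92$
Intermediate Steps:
$g = \frac{1}{13}$ ($g = 2 \cdot \frac{1}{26} = \frac{1}{13} \approx 0.076923$)
$v = -5$ ($v = -8 + 3 = -5$)
$j = -77$ ($j = \left(-8\right) 9 - 5 = -72 - 5 = -77$)
$-276 + g j = -276 + \frac{1}{13} \left(-77\right) = -276 - \frac{77}{13} = - \frac{3665}{13}$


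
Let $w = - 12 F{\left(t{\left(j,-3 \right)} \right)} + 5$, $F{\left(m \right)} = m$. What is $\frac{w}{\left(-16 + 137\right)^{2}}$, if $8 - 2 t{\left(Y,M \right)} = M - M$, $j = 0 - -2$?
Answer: $- \frac{43}{14641} \approx -0.002937$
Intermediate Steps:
$j = 2$ ($j = 0 + 2 = 2$)
$t{\left(Y,M \right)} = 4$ ($t{\left(Y,M \right)} = 4 - \frac{M - M}{2} = 4 - 0 = 4 + 0 = 4$)
$w = -43$ ($w = \left(-12\right) 4 + 5 = -48 + 5 = -43$)
$\frac{w}{\left(-16 + 137\right)^{2}} = - \frac{43}{\left(-16 + 137\right)^{2}} = - \frac{43}{121^{2}} = - \frac{43}{14641}$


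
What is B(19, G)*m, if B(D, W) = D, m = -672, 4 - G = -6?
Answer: -12768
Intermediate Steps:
G = 10 (G = 4 - 1*(-6) = 4 + 6 = 10)
B(19, G)*m = 19*(-672) = -12768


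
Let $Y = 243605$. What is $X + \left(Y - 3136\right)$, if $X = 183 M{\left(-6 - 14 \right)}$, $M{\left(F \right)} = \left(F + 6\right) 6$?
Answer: $225097$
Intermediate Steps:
$M{\left(F \right)} = 36 + 6 F$ ($M{\left(F \right)} = \left(6 + F\right) 6 = 36 + 6 F$)
$X = -15372$ ($X = 183 \left(36 + 6 \left(-6 - 14\right)\right) = 183 \left(36 + 6 \left(-20\right)\right) = 183 \left(36 - 120\right) = 183 \left(-84\right) = -15372$)
$X + \left(Y - 3136\right) = -15372 + \left(243605 - 3136\right) = -15372 + 240469 = 225097$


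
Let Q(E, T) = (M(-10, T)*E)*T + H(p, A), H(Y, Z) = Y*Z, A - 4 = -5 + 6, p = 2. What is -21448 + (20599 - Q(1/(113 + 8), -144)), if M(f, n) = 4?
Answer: -103363/121 ≈ -854.24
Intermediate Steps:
A = 5 (A = 4 + (-5 + 6) = 4 + 1 = 5)
Q(E, T) = 10 + 4*E*T (Q(E, T) = (4*E)*T + 2*5 = 4*E*T + 10 = 10 + 4*E*T)
-21448 + (20599 - Q(1/(113 + 8), -144)) = -21448 + (20599 - (10 + 4*(-144)/(113 + 8))) = -21448 + (20599 - (10 + 4*(-144)/121)) = -21448 + (20599 - (10 + 4*(1/121)*(-144))) = -21448 + (20599 - (10 - 576/121)) = -21448 + (20599 - 1*634/121) = -21448 + (20599 - 634/121) = -21448 + 2491845/121 = -103363/121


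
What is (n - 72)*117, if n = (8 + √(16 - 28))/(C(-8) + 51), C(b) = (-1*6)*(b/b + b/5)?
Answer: -58848/7 + 30*I*√3/7 ≈ -8406.9 + 7.4231*I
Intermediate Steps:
C(b) = -6 - 6*b/5 (C(b) = -6*(1 + b*(⅕)) = -6*(1 + b/5) = -6 - 6*b/5)
n = 40/273 + 10*I*√3/273 (n = (8 + √(16 - 28))/((-6 - 6/5*(-8)) + 51) = (8 + √(-12))/((-6 + 48/5) + 51) = (8 + 2*I*√3)/(18/5 + 51) = (8 + 2*I*√3)/(273/5) = (8 + 2*I*√3)*(5/273) = 40/273 + 10*I*√3/273 ≈ 0.14652 + 0.063445*I)
(n - 72)*117 = ((40/273 + 10*I*√3/273) - 72)*117 = (-19616/273 + 10*I*√3/273)*117 = -58848/7 + 30*I*√3/7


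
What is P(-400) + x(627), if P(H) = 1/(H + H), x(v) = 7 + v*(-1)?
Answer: -496001/800 ≈ -620.00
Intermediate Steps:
x(v) = 7 - v
P(H) = 1/(2*H)
P(-400) + x(627) = (1/2)/(-400) + (7 - 1*627) = (1/2)*(-1/400) + (7 - 627) = -1/800 - 620 = -496001/800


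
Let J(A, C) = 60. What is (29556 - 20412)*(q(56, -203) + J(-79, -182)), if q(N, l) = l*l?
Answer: 377363736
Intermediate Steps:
q(N, l) = l²
(29556 - 20412)*(q(56, -203) + J(-79, -182)) = (29556 - 20412)*((-203)² + 60) = 9144*(41209 + 60) = 9144*41269 = 377363736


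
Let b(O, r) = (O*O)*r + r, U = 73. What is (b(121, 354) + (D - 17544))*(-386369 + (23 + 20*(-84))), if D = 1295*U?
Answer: -2041117258734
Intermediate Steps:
D = 94535 (D = 1295*73 = 94535)
b(O, r) = r + r*O**2 (b(O, r) = O**2*r + r = r*O**2 + r = r + r*O**2)
(b(121, 354) + (D - 17544))*(-386369 + (23 + 20*(-84))) = (354*(1 + 121**2) + (94535 - 17544))*(-386369 + (23 + 20*(-84))) = (354*(1 + 14641) + 76991)*(-386369 + (23 - 1680)) = (354*14642 + 76991)*(-386369 - 1657) = (5183268 + 76991)*(-388026) = 5260259*(-388026) = -2041117258734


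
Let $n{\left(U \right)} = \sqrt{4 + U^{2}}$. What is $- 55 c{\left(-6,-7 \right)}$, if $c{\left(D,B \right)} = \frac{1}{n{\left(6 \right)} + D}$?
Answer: $- \frac{165}{2} - \frac{55 \sqrt{10}}{2} \approx -169.46$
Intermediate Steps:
$c{\left(D,B \right)} = \frac{1}{D + 2 \sqrt{10}}$ ($c{\left(D,B \right)} = \frac{1}{\sqrt{4 + 6^{2}} + D} = \frac{1}{\sqrt{4 + 36} + D} = \frac{1}{\sqrt{40} + D} = \frac{1}{2 \sqrt{10} + D} = \frac{1}{D + 2 \sqrt{10}}$)
$- 55 c{\left(-6,-7 \right)} = - \frac{55}{-6 + 2 \sqrt{10}}$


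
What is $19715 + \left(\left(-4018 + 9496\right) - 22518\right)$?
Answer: $2675$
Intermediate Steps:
$19715 + \left(\left(-4018 + 9496\right) - 22518\right) = 19715 + \left(5478 - 22518\right) = 19715 - 17040 = 2675$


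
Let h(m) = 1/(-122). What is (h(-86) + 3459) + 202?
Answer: 446641/122 ≈ 3661.0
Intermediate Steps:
h(m) = -1/122
(h(-86) + 3459) + 202 = (-1/122 + 3459) + 202 = 421997/122 + 202 = 446641/122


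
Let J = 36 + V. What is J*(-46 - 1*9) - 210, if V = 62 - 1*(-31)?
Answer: -7305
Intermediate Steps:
V = 93 (V = 62 + 31 = 93)
J = 129 (J = 36 + 93 = 129)
J*(-46 - 1*9) - 210 = 129*(-46 - 1*9) - 210 = 129*(-46 - 9) - 210 = 129*(-55) - 210 = -7095 - 210 = -7305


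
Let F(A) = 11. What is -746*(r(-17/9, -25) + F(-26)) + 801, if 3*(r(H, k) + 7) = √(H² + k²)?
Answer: -2183 - 746*√50914/27 ≈ -8417.4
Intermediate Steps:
r(H, k) = -7 + √(H² + k²)/3
-746*(r(-17/9, -25) + F(-26)) + 801 = -746*((-7 + √((-17/9)² + (-25)²)/3) + 11) + 801 = -746*((-7 + √((-17*⅑)² + 625)/3) + 11) + 801 = -746*((-7 + √((-17/9)² + 625)/3) + 11) + 801 = -746*((-7 + √(289/81 + 625)/3) + 11) + 801 = -746*((-7 + √(50914/81)/3) + 11) + 801 = -746*((-7 + (√50914/9)/3) + 11) + 801 = -746*((-7 + √50914/27) + 11) + 801 = -746*(4 + √50914/27) + 801 = (-2984 - 746*√50914/27) + 801 = -2183 - 746*√50914/27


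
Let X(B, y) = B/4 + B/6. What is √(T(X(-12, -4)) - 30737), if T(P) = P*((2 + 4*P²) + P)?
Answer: I*√31222 ≈ 176.7*I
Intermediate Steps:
X(B, y) = 5*B/12 (X(B, y) = B*(¼) + B*(⅙) = B/4 + B/6 = 5*B/12)
T(P) = P*(2 + P + 4*P²)
√(T(X(-12, -4)) - 30737) = √(((5/12)*(-12))*(2 + (5/12)*(-12) + 4*((5/12)*(-12))²) - 30737) = √(-5*(2 - 5 + 4*(-5)²) - 30737) = √(-5*(2 - 5 + 4*25) - 30737) = √(-5*(2 - 5 + 100) - 30737) = √(-5*97 - 30737) = √(-485 - 30737) = √(-31222) = I*√31222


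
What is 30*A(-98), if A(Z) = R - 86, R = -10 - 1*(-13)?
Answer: -2490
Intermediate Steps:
R = 3 (R = -10 + 13 = 3)
A(Z) = -83 (A(Z) = 3 - 86 = -83)
30*A(-98) = 30*(-83) = -2490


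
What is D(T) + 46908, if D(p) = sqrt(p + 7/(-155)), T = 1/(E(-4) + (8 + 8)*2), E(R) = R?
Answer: 46908 + I*sqrt(44485)/2170 ≈ 46908.0 + 0.097196*I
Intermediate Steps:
T = 1/28 (T = 1/(-4 + (8 + 8)*2) = 1/(-4 + 16*2) = 1/(-4 + 32) = 1/28 ≈ 0.035714)
D(p) = sqrt(-7/155 + p) (D(p) = sqrt(p + 7*(-1/155)) = sqrt(p - 7/155) = sqrt(-7/155 + p))
D(T) + 46908 = sqrt(-1085 + 24025*(1/28))/155 + 46908 = sqrt(-1085 + 24025/28)/155 + 46908 = sqrt(-6355/28)/155 + 46908 = (I*sqrt(44485)/14)/155 + 46908 = I*sqrt(44485)/2170 + 46908 = 46908 + I*sqrt(44485)/2170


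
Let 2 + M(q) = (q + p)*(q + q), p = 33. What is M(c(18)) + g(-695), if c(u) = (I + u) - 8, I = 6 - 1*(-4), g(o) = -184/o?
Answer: 1472194/695 ≈ 2118.3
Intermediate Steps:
I = 10 (I = 6 + 4 = 10)
c(u) = 2 + u (c(u) = (10 + u) - 8 = 2 + u)
M(q) = -2 + 2*q*(33 + q) (M(q) = -2 + (q + 33)*(q + q) = -2 + (33 + q)*(2*q) = -2 + 2*q*(33 + q))
M(c(18)) + g(-695) = (-2 + 2*(2 + 18)**2 + 66*(2 + 18)) - 184/(-695) = (-2 + 2*20**2 + 66*20) - 184*(-1/695) = (-2 + 2*400 + 1320) + 184/695 = (-2 + 800 + 1320) + 184/695 = 2118 + 184/695 = 1472194/695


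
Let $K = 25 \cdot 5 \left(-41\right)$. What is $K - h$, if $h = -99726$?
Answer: $94601$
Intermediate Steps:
$K = -5125$ ($K = 125 \left(-41\right) = -5125$)
$K - h = -5125 - -99726 = -5125 + 99726 = 94601$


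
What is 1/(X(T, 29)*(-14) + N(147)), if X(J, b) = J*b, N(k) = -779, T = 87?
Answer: -1/36101 ≈ -2.7700e-5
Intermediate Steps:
1/(X(T, 29)*(-14) + N(147)) = 1/((87*29)*(-14) - 779) = 1/(2523*(-14) - 779) = 1/(-35322 - 779) = 1/(-36101) = -1/36101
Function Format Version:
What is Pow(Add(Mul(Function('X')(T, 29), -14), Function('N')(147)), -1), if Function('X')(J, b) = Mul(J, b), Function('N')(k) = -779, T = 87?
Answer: Rational(-1, 36101) ≈ -2.7700e-5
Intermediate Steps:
Pow(Add(Mul(Function('X')(T, 29), -14), Function('N')(147)), -1) = Pow(Add(Mul(Mul(87, 29), -14), -779), -1) = Pow(Add(Mul(2523, -14), -779), -1) = Pow(Add(-35322, -779), -1) = Pow(-36101, -1) = Rational(-1, 36101)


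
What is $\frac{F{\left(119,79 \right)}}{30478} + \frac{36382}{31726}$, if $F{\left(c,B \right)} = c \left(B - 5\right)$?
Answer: $\frac{49579634}{34533751} \approx 1.4357$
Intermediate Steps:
$F{\left(c,B \right)} = c \left(-5 + B\right)$
$\frac{F{\left(119,79 \right)}}{30478} + \frac{36382}{31726} = \frac{119 \left(-5 + 79\right)}{30478} + \frac{36382}{31726} = 119 \cdot 74 \cdot \frac{1}{30478} + 36382 \cdot \frac{1}{31726} = 8806 \cdot \frac{1}{30478} + \frac{18191}{15863} = \frac{629}{2177} + \frac{18191}{15863} = \frac{49579634}{34533751}$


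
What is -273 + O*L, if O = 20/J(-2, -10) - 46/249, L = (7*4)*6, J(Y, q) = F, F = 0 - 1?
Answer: -304115/83 ≈ -3664.0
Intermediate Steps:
F = -1
J(Y, q) = -1
L = 168 (L = 28*6 = 168)
O = -5026/249 (O = 20/(-1) - 46/249 = 20*(-1) - 46*1/249 = -20 - 46/249 = -5026/249 ≈ -20.185)
-273 + O*L = -273 - 5026/249*168 = -273 - 281456/83 = -304115/83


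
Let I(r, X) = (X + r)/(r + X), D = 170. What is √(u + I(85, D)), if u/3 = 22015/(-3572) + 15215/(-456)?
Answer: 9*I*√18522606/3572 ≈ 10.844*I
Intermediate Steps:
I(r, X) = 1 (I(r, X) = (X + r)/(X + r) = 1)
u = -847195/7144 (u = 3*(22015/(-3572) + 15215/(-456)) = 3*(22015*(-1/3572) + 15215*(-1/456)) = 3*(-22015/3572 - 15215/456) = 3*(-847195/21432) = -847195/7144 ≈ -118.59)
√(u + I(85, D)) = √(-847195/7144 + 1) = √(-840051/7144) = 9*I*√18522606/3572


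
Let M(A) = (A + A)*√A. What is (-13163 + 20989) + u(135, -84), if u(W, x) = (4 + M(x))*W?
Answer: 8366 - 45360*I*√21 ≈ 8366.0 - 2.0787e+5*I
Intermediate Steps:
M(A) = 2*A^(3/2) (M(A) = (2*A)*√A = 2*A^(3/2))
u(W, x) = W*(4 + 2*x^(3/2)) (u(W, x) = (4 + 2*x^(3/2))*W = W*(4 + 2*x^(3/2)))
(-13163 + 20989) + u(135, -84) = (-13163 + 20989) + 2*135*(2 + (-84)^(3/2)) = 7826 + 2*135*(2 - 168*I*√21) = 7826 + (540 - 45360*I*√21) = 8366 - 45360*I*√21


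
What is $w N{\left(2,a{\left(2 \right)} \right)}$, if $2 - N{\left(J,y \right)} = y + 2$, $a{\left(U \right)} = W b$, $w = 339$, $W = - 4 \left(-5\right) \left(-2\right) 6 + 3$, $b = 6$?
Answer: $482058$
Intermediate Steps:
$W = -237$ ($W = - 4 \cdot 10 \cdot 6 + 3 = \left(-4\right) 60 + 3 = -240 + 3 = -237$)
$a{\left(U \right)} = -1422$ ($a{\left(U \right)} = \left(-237\right) 6 = -1422$)
$N{\left(J,y \right)} = - y$ ($N{\left(J,y \right)} = 2 - \left(y + 2\right) = 2 - \left(2 + y\right) = - y$)
$w N{\left(2,a{\left(2 \right)} \right)} = 339 \left(\left(-1\right) \left(-1422\right)\right) = 339 \cdot 1422 = 482058$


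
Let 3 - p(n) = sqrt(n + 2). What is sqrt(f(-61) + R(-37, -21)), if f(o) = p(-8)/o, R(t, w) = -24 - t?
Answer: sqrt(48190 + 61*I*sqrt(6))/61 ≈ 3.5987 + 0.0055791*I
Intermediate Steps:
p(n) = 3 - sqrt(2 + n) (p(n) = 3 - sqrt(n + 2) = 3 - sqrt(2 + n))
f(o) = (3 - I*sqrt(6))/o (f(o) = (3 - sqrt(2 - 8))/o = (3 - sqrt(-6))/o = (3 - I*sqrt(6))/o)
sqrt(f(-61) + R(-37, -21)) = sqrt((3 - I*sqrt(6))/(-61) + (-24 - 1*(-37))) = sqrt(-(3 - I*sqrt(6))/61 + (-24 + 37)) = sqrt((-3/61 + I*sqrt(6)/61) + 13) = sqrt(790/61 + I*sqrt(6)/61)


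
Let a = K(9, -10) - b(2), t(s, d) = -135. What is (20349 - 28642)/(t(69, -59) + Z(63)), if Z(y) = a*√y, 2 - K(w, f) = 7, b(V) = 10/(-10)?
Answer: 124395/1913 - 33172*√7/5739 ≈ 49.733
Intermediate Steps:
b(V) = -1 (b(V) = 10*(-⅒) = -1)
K(w, f) = -5 (K(w, f) = 2 - 1*7 = 2 - 7 = -5)
a = -4 (a = -5 - 1*(-1) = -5 + 1 = -4)
Z(y) = -4*√y
(20349 - 28642)/(t(69, -59) + Z(63)) = (20349 - 28642)/(-135 - 12*√7) = -8293/(-135 - 12*√7)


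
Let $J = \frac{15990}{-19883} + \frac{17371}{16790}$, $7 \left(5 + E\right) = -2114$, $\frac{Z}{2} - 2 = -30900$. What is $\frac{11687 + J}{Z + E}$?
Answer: $- \frac{3901613222083}{20732190403710} \approx -0.18819$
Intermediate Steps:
$Z = -61796$ ($Z = 4 + 2 \left(-30900\right) = 4 - 61800 = -61796$)
$E = -307$ ($E = -5 + \frac{1}{7} \left(-2114\right) = -5 - 302 = -307$)
$J = \frac{76915493}{333835570}$ ($J = 15990 \left(- \frac{1}{19883}\right) + 17371 \cdot \frac{1}{16790} = - \frac{15990}{19883} + \frac{17371}{16790} = \frac{76915493}{333835570} \approx 0.2304$)
$\frac{11687 + J}{Z + E} = \frac{11687 + \frac{76915493}{333835570}}{-61796 - 307} = \frac{3901613222083}{333835570 \left(-62103\right)} = \frac{3901613222083}{333835570} \left(- \frac{1}{62103}\right) = - \frac{3901613222083}{20732190403710}$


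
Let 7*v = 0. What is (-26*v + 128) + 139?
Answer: 267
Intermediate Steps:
v = 0 (v = (1/7)*0 = 0)
(-26*v + 128) + 139 = (-26*0 + 128) + 139 = (0 + 128) + 139 = 128 + 139 = 267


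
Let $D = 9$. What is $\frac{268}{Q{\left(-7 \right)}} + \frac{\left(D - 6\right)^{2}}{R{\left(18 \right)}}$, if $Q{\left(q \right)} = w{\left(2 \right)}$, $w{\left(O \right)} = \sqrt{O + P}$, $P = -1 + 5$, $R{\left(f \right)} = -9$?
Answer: $-1 + \frac{134 \sqrt{6}}{3} \approx 108.41$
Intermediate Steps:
$P = 4$
$w{\left(O \right)} = \sqrt{4 + O}$ ($w{\left(O \right)} = \sqrt{O + 4} = \sqrt{4 + O}$)
$Q{\left(q \right)} = \sqrt{6}$ ($Q{\left(q \right)} = \sqrt{4 + 2} = \sqrt{6}$)
$\frac{268}{Q{\left(-7 \right)}} + \frac{\left(D - 6\right)^{2}}{R{\left(18 \right)}} = \frac{268}{\sqrt{6}} + \frac{\left(9 - 6\right)^{2}}{-9} = 268 \frac{\sqrt{6}}{6} + 3^{2} \left(- \frac{1}{9}\right) = \frac{134 \sqrt{6}}{3} + 9 \left(- \frac{1}{9}\right) = \frac{134 \sqrt{6}}{3} - 1 = -1 + \frac{134 \sqrt{6}}{3}$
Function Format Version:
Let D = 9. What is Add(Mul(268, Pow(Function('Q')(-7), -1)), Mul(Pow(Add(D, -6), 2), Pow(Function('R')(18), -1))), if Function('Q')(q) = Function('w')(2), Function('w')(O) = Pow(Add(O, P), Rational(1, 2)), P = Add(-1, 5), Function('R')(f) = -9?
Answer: Add(-1, Mul(Rational(134, 3), Pow(6, Rational(1, 2)))) ≈ 108.41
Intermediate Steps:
P = 4
Function('w')(O) = Pow(Add(4, O), Rational(1, 2)) (Function('w')(O) = Pow(Add(O, 4), Rational(1, 2)) = Pow(Add(4, O), Rational(1, 2)))
Function('Q')(q) = Pow(6, Rational(1, 2)) (Function('Q')(q) = Pow(Add(4, 2), Rational(1, 2)) = Pow(6, Rational(1, 2)))
Add(Mul(268, Pow(Function('Q')(-7), -1)), Mul(Pow(Add(D, -6), 2), Pow(Function('R')(18), -1))) = Add(Mul(268, Pow(Pow(6, Rational(1, 2)), -1)), Mul(Pow(Add(9, -6), 2), Pow(-9, -1))) = Add(Mul(268, Mul(Rational(1, 6), Pow(6, Rational(1, 2)))), Mul(Pow(3, 2), Rational(-1, 9))) = Add(Mul(Rational(134, 3), Pow(6, Rational(1, 2))), Mul(9, Rational(-1, 9))) = Add(Mul(Rational(134, 3), Pow(6, Rational(1, 2))), -1) = Add(-1, Mul(Rational(134, 3), Pow(6, Rational(1, 2))))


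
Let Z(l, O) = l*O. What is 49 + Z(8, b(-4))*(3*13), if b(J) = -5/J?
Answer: 439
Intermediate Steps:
Z(l, O) = O*l
49 + Z(8, b(-4))*(3*13) = 49 + (-5/(-4)*8)*(3*13) = 49 + (-5*(-1/4)*8)*39 = 49 + ((5/4)*8)*39 = 49 + 10*39 = 49 + 390 = 439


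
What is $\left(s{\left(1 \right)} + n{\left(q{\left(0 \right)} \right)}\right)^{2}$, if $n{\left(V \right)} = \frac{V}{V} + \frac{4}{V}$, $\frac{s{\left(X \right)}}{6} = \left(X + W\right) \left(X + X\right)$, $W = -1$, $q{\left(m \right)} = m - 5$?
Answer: $\frac{1}{25} \approx 0.04$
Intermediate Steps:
$q{\left(m \right)} = -5 + m$ ($q{\left(m \right)} = m - 5 = -5 + m$)
$s{\left(X \right)} = 12 X \left(-1 + X\right)$ ($s{\left(X \right)} = 6 \left(X - 1\right) \left(X + X\right) = 6 \left(-1 + X\right) 2 X = 6 \cdot 2 X \left(-1 + X\right) = 12 X \left(-1 + X\right)$)
$n{\left(V \right)} = 1 + \frac{4}{V}$
$\left(s{\left(1 \right)} + n{\left(q{\left(0 \right)} \right)}\right)^{2} = \left(12 \cdot 1 \left(-1 + 1\right) + \frac{4 + \left(-5 + 0\right)}{-5 + 0}\right)^{2} = \left(12 \cdot 1 \cdot 0 + \frac{4 - 5}{-5}\right)^{2} = \left(0 - - \frac{1}{5}\right)^{2} = \left(0 + \frac{1}{5}\right)^{2} = \left(\frac{1}{5}\right)^{2} = \frac{1}{25}$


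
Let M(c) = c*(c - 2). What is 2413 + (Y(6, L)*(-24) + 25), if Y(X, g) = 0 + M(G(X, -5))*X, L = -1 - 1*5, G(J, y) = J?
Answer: -1018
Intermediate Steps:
L = -6 (L = -1 - 5 = -6)
M(c) = c*(-2 + c)
Y(X, g) = X²*(-2 + X) (Y(X, g) = 0 + (X*(-2 + X))*X = 0 + X²*(-2 + X) = X²*(-2 + X))
2413 + (Y(6, L)*(-24) + 25) = 2413 + ((6²*(-2 + 6))*(-24) + 25) = 2413 + ((36*4)*(-24) + 25) = 2413 + (144*(-24) + 25) = 2413 + (-3456 + 25) = 2413 - 3431 = -1018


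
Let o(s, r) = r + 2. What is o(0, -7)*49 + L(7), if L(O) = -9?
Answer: -254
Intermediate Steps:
o(s, r) = 2 + r
o(0, -7)*49 + L(7) = (2 - 7)*49 - 9 = -5*49 - 9 = -245 - 9 = -254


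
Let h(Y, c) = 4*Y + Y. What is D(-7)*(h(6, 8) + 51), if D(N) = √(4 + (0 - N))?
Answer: 81*√11 ≈ 268.65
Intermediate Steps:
D(N) = √(4 - N)
h(Y, c) = 5*Y
D(-7)*(h(6, 8) + 51) = √(4 - 1*(-7))*(5*6 + 51) = √(4 + 7)*(30 + 51) = √11*81 = 81*√11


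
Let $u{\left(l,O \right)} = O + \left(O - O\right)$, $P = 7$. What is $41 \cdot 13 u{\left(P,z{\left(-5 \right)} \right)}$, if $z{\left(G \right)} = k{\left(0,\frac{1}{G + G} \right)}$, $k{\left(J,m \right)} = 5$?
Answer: $2665$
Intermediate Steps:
$z{\left(G \right)} = 5$
$u{\left(l,O \right)} = O$ ($u{\left(l,O \right)} = O + 0 = O$)
$41 \cdot 13 u{\left(P,z{\left(-5 \right)} \right)} = 41 \cdot 13 \cdot 5 = 533 \cdot 5 = 2665$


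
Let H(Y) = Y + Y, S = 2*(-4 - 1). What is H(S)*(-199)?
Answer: 3980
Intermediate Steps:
S = -10 (S = 2*(-5) = -10)
H(Y) = 2*Y
H(S)*(-199) = (2*(-10))*(-199) = -20*(-199) = 3980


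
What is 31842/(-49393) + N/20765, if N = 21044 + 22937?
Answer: 1511154403/1025645645 ≈ 1.4734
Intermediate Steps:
N = 43981
31842/(-49393) + N/20765 = 31842/(-49393) + 43981/20765 = 31842*(-1/49393) + 43981*(1/20765) = -31842/49393 + 43981/20765 = 1511154403/1025645645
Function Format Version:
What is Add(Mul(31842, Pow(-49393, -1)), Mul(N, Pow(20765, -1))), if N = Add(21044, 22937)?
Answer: Rational(1511154403, 1025645645) ≈ 1.4734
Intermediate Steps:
N = 43981
Add(Mul(31842, Pow(-49393, -1)), Mul(N, Pow(20765, -1))) = Add(Mul(31842, Pow(-49393, -1)), Mul(43981, Pow(20765, -1))) = Add(Mul(31842, Rational(-1, 49393)), Mul(43981, Rational(1, 20765))) = Add(Rational(-31842, 49393), Rational(43981, 20765)) = Rational(1511154403, 1025645645)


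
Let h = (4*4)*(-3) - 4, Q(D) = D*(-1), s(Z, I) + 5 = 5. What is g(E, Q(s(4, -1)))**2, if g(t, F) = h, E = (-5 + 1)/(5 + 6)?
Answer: 2704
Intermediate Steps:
s(Z, I) = 0 (s(Z, I) = -5 + 5 = 0)
Q(D) = -D
E = -4/11 ≈ -0.36364
h = -52 (h = 16*(-3) - 4 = -48 - 4 = -52)
g(t, F) = -52
g(E, Q(s(4, -1)))**2 = (-52)**2 = 2704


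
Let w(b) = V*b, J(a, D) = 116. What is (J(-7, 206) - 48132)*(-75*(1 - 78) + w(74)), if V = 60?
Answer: -490483440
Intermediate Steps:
w(b) = 60*b
(J(-7, 206) - 48132)*(-75*(1 - 78) + w(74)) = (116 - 48132)*(-75*(1 - 78) + 60*74) = -48016*(-75*(-77) + 4440) = -48016*(5775 + 4440) = -48016*10215 = -490483440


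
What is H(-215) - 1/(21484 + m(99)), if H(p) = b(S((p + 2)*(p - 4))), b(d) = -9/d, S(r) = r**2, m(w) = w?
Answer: -241792984/5218152147783 ≈ -4.6337e-5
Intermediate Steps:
H(p) = -9/((-4 + p)**2*(2 + p)**2) (H(p) = -9*1/((p - 4)**2*(p + 2)**2) = -9*1/((-4 + p)**2*(2 + p)**2) = -9/((-4 + p)**2*(2 + p)**2))
H(-215) - 1/(21484 + m(99)) = -9/(8 - 1*(-215)**2 + 2*(-215))**2 - 1/(21484 + 99) = -9/(8 - 1*46225 - 430)**2 - 1/21583 = -9/(8 - 46225 - 430)**2 - 1*1/21583 = -9/(-46647)**2 - 1/21583 = -9*1/2175942609 - 1/21583 = -1/241771401 - 1/21583 = -241792984/5218152147783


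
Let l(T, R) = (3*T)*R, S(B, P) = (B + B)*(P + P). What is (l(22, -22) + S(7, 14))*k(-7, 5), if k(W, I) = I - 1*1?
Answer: -4240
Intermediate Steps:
S(B, P) = 4*B*P (S(B, P) = (2*B)*(2*P) = 4*B*P)
k(W, I) = -1 + I (k(W, I) = I - 1 = -1 + I)
l(T, R) = 3*R*T
(l(22, -22) + S(7, 14))*k(-7, 5) = (3*(-22)*22 + 4*7*14)*(-1 + 5) = (-1452 + 392)*4 = -1060*4 = -4240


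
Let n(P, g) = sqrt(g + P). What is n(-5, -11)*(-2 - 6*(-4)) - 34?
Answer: -34 + 88*I ≈ -34.0 + 88.0*I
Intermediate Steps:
n(P, g) = sqrt(P + g)
n(-5, -11)*(-2 - 6*(-4)) - 34 = sqrt(-5 - 11)*(-2 - 6*(-4)) - 34 = sqrt(-16)*(-2 + 24) - 34 = (4*I)*22 - 34 = 88*I - 34 = -34 + 88*I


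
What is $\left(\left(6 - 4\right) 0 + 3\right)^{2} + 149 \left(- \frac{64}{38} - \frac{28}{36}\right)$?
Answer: $- \frac{61190}{171} \approx -357.84$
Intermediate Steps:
$\left(\left(6 - 4\right) 0 + 3\right)^{2} + 149 \left(- \frac{64}{38} - \frac{28}{36}\right) = \left(2 \cdot 0 + 3\right)^{2} + 149 \left(\left(-64\right) \frac{1}{38} - \frac{7}{9}\right) = \left(0 + 3\right)^{2} + 149 \left(- \frac{32}{19} - \frac{7}{9}\right) = 3^{2} + 149 \left(- \frac{421}{171}\right) = 9 - \frac{62729}{171} = - \frac{61190}{171}$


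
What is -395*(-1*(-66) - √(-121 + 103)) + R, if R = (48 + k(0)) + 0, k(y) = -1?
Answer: -26023 + 1185*I*√2 ≈ -26023.0 + 1675.8*I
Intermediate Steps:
R = 47 (R = (48 - 1) + 0 = 47 + 0 = 47)
-395*(-1*(-66) - √(-121 + 103)) + R = -395*(-1*(-66) - √(-121 + 103)) + 47 = -395*(66 - √(-18)) + 47 = -395*(66 - 3*I*√2) + 47 = (-26070 + 1185*I*√2) + 47 = -26023 + 1185*I*√2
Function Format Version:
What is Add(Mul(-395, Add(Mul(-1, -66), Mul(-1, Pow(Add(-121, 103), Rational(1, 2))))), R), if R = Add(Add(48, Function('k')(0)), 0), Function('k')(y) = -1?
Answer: Add(-26023, Mul(1185, I, Pow(2, Rational(1, 2)))) ≈ Add(-26023., Mul(1675.8, I))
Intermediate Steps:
R = 47 (R = Add(Add(48, -1), 0) = Add(47, 0) = 47)
Add(Mul(-395, Add(Mul(-1, -66), Mul(-1, Pow(Add(-121, 103), Rational(1, 2))))), R) = Add(Mul(-395, Add(Mul(-1, -66), Mul(-1, Pow(Add(-121, 103), Rational(1, 2))))), 47) = Add(Mul(-395, Add(66, Mul(-1, Pow(-18, Rational(1, 2))))), 47) = Add(Mul(-395, Add(66, Mul(-1, Mul(3, I, Pow(2, Rational(1, 2)))))), 47) = Add(Mul(-395, Add(66, Mul(-3, I, Pow(2, Rational(1, 2))))), 47) = Add(Add(-26070, Mul(1185, I, Pow(2, Rational(1, 2)))), 47) = Add(-26023, Mul(1185, I, Pow(2, Rational(1, 2))))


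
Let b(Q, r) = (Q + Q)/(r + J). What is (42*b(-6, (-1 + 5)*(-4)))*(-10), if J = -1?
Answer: -5040/17 ≈ -296.47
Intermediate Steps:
b(Q, r) = 2*Q/(-1 + r) (b(Q, r) = (Q + Q)/(r - 1) = (2*Q)/(-1 + r) = 2*Q/(-1 + r))
(42*b(-6, (-1 + 5)*(-4)))*(-10) = (42*(2*(-6)/(-1 + (-1 + 5)*(-4))))*(-10) = (42*(2*(-6)/(-1 + 4*(-4))))*(-10) = (42*(2*(-6)/(-1 - 16)))*(-10) = (42*(2*(-6)/(-17)))*(-10) = (42*(2*(-6)*(-1/17)))*(-10) = (42*(12/17))*(-10) = (504/17)*(-10) = -5040/17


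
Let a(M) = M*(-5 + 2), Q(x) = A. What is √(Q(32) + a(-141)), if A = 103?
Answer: √526 ≈ 22.935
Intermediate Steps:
Q(x) = 103
a(M) = -3*M (a(M) = M*(-3) = -3*M)
√(Q(32) + a(-141)) = √(103 - 3*(-141)) = √(103 + 423) = √526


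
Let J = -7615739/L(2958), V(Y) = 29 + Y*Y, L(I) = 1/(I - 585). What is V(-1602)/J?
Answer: -2566433/18072148647 ≈ -0.00014201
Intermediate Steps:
L(I) = 1/(-585 + I)
V(Y) = 29 + Y²
J = -18072148647 (J = -7615739/(1/(-585 + 2958)) = -7615739/(1/2373) = -7615739/1/2373 = -7615739*2373 = -18072148647)
V(-1602)/J = (29 + (-1602)²)/(-18072148647) = (29 + 2566404)*(-1/18072148647) = 2566433*(-1/18072148647) = -2566433/18072148647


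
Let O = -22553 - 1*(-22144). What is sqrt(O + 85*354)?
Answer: sqrt(29681) ≈ 172.28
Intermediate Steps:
O = -409 (O = -22553 + 22144 = -409)
sqrt(O + 85*354) = sqrt(-409 + 85*354) = sqrt(-409 + 30090) = sqrt(29681)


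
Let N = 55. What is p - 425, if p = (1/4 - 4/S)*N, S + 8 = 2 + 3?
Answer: -4055/12 ≈ -337.92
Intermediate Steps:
S = -3 (S = -8 + (2 + 3) = -8 + 5 = -3)
p = 1045/12 (p = (1/4 - 4/(-3))*55 = (1*(¼) - 4*(-⅓))*55 = (¼ + 4/3)*55 = (19/12)*55 = 1045/12 ≈ 87.083)
p - 425 = 1045/12 - 425 = -4055/12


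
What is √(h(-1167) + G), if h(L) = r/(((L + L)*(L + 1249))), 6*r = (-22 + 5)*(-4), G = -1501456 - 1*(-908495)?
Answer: I*√5429946454366462/95694 ≈ 770.04*I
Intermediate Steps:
G = -592961 (G = -1501456 + 908495 = -592961)
r = 34/3 (r = ((-22 + 5)*(-4))/6 = (-17*(-4))/6 = (⅙)*68 = 34/3 ≈ 11.333)
h(L) = 17/(3*L*(1249 + L)) (h(L) = 34/(3*(((L + L)*(L + 1249)))) = 34/(3*(((2*L)*(1249 + L)))) = 34/(3*((2*L*(1249 + L)))) = 34*(1/(2*L*(1249 + L)))/3 = 17/(3*L*(1249 + L)))
√(h(-1167) + G) = √((17/3)/(-1167*(1249 - 1167)) - 592961) = √((17/3)*(-1/1167)/82 - 592961) = √((17/3)*(-1/1167)*(1/82) - 592961) = √(-17/287082 - 592961) = √(-170228429819/287082) = I*√5429946454366462/95694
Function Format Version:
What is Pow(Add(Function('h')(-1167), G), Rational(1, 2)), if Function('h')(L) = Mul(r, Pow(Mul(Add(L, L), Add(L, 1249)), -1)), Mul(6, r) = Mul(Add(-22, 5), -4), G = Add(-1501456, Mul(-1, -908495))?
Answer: Mul(Rational(1, 95694), I, Pow(5429946454366462, Rational(1, 2))) ≈ Mul(770.04, I)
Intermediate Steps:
G = -592961 (G = Add(-1501456, 908495) = -592961)
r = Rational(34, 3) (r = Mul(Rational(1, 6), Mul(Add(-22, 5), -4)) = Mul(Rational(1, 6), Mul(-17, -4)) = Mul(Rational(1, 6), 68) = Rational(34, 3) ≈ 11.333)
Function('h')(L) = Mul(Rational(17, 3), Pow(L, -1), Pow(Add(1249, L), -1)) (Function('h')(L) = Mul(Rational(34, 3), Pow(Mul(Add(L, L), Add(L, 1249)), -1)) = Mul(Rational(34, 3), Pow(Mul(Mul(2, L), Add(1249, L)), -1)) = Mul(Rational(34, 3), Pow(Mul(2, L, Add(1249, L)), -1)) = Mul(Rational(34, 3), Mul(Rational(1, 2), Pow(L, -1), Pow(Add(1249, L), -1))) = Mul(Rational(17, 3), Pow(L, -1), Pow(Add(1249, L), -1)))
Pow(Add(Function('h')(-1167), G), Rational(1, 2)) = Pow(Add(Mul(Rational(17, 3), Pow(-1167, -1), Pow(Add(1249, -1167), -1)), -592961), Rational(1, 2)) = Pow(Add(Mul(Rational(17, 3), Rational(-1, 1167), Pow(82, -1)), -592961), Rational(1, 2)) = Pow(Add(Mul(Rational(17, 3), Rational(-1, 1167), Rational(1, 82)), -592961), Rational(1, 2)) = Pow(Add(Rational(-17, 287082), -592961), Rational(1, 2)) = Pow(Rational(-170228429819, 287082), Rational(1, 2)) = Mul(Rational(1, 95694), I, Pow(5429946454366462, Rational(1, 2)))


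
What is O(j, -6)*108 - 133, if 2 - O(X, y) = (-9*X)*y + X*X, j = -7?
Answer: 35615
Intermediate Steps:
O(X, y) = 2 - X**2 + 9*X*y (O(X, y) = 2 - ((-9*X)*y + X*X) = 2 - (-9*X*y + X**2) = 2 - (X**2 - 9*X*y) = 2 + (-X**2 + 9*X*y) = 2 - X**2 + 9*X*y)
O(j, -6)*108 - 133 = (2 - 1*(-7)**2 + 9*(-7)*(-6))*108 - 133 = (2 - 1*49 + 378)*108 - 133 = (2 - 49 + 378)*108 - 133 = 331*108 - 133 = 35748 - 133 = 35615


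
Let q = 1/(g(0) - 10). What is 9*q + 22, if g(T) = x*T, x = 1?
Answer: 211/10 ≈ 21.100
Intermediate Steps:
g(T) = T (g(T) = 1*T = T)
q = -⅒ (q = 1/(0 - 10) = 1/(-10) = -⅒ ≈ -0.10000)
9*q + 22 = 9*(-⅒) + 22 = -9/10 + 22 = 211/10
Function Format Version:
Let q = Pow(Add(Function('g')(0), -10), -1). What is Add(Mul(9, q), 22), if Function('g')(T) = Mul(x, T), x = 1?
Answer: Rational(211, 10) ≈ 21.100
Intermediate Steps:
Function('g')(T) = T (Function('g')(T) = Mul(1, T) = T)
q = Rational(-1, 10) (q = Pow(Add(0, -10), -1) = Pow(-10, -1) = Rational(-1, 10) ≈ -0.10000)
Add(Mul(9, q), 22) = Add(Mul(9, Rational(-1, 10)), 22) = Add(Rational(-9, 10), 22) = Rational(211, 10)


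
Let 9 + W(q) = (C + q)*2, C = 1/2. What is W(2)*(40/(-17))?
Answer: 160/17 ≈ 9.4118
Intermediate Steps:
C = ½ ≈ 0.50000
W(q) = -8 + 2*q (W(q) = -9 + (½ + q)*2 = -9 + (1 + 2*q) = -8 + 2*q)
W(2)*(40/(-17)) = (-8 + 2*2)*(40/(-17)) = (-8 + 4)*(-1/17*40) = -4*(-40/17) = 160/17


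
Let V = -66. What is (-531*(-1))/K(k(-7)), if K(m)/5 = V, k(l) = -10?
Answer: -177/110 ≈ -1.6091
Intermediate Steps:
K(m) = -330 (K(m) = 5*(-66) = -330)
(-531*(-1))/K(k(-7)) = -531*(-1)/(-330) = 531*(-1/330) = -177/110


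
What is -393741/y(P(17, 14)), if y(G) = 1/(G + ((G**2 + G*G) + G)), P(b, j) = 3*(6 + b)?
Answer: -3803538060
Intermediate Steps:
P(b, j) = 18 + 3*b
y(G) = 1/(2*G + 2*G**2) (y(G) = 1/(G + ((G**2 + G**2) + G)) = 1/(G + (2*G**2 + G)) = 1/(G + (G + 2*G**2)) = 1/(2*G + 2*G**2))
-393741/y(P(17, 14)) = -393741*2*(1 + (18 + 3*17))*(18 + 3*17) = -393741*2*(1 + (18 + 51))*(18 + 51) = -393741/((1/2)/(69*(1 + 69))) = -393741/((1/2)*(1/69)/70) = -393741/((1/2)*(1/69)*(1/70)) = -393741/1/9660 = -393741*9660 = -3803538060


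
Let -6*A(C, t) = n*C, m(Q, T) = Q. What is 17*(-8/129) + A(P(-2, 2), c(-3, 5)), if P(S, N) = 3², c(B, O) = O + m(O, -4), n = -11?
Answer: 3985/258 ≈ 15.446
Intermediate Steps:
c(B, O) = 2*O (c(B, O) = O + O = 2*O)
P(S, N) = 9
A(C, t) = 11*C/6 (A(C, t) = -(-11)*C/6 = 11*C/6)
17*(-8/129) + A(P(-2, 2), c(-3, 5)) = 17*(-8/129) + (11/6)*9 = 17*(-8*1/129) + 33/2 = 17*(-8/129) + 33/2 = -136/129 + 33/2 = 3985/258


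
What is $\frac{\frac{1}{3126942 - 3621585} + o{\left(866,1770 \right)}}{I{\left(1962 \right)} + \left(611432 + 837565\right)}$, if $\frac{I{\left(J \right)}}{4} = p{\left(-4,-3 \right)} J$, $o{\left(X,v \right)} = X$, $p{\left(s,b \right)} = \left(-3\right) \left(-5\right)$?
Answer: $\frac{428360837}{774965597031} \approx 0.00055275$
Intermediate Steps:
$p{\left(s,b \right)} = 15$
$I{\left(J \right)} = 60 J$ ($I{\left(J \right)} = 4 \cdot 15 J = 60 J$)
$\frac{\frac{1}{3126942 - 3621585} + o{\left(866,1770 \right)}}{I{\left(1962 \right)} + \left(611432 + 837565\right)} = \frac{\frac{1}{3126942 - 3621585} + 866}{60 \cdot 1962 + \left(611432 + 837565\right)} = \frac{\frac{1}{-494643} + 866}{117720 + 1448997} = \frac{- \frac{1}{494643} + 866}{1566717} = \frac{428360837}{494643} \cdot \frac{1}{1566717} = \frac{428360837}{774965597031}$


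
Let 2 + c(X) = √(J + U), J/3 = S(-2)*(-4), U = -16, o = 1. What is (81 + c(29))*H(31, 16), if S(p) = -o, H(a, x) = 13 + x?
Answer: 2291 + 58*I ≈ 2291.0 + 58.0*I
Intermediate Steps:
S(p) = -1 (S(p) = -1*1 = -1)
J = 12 (J = 3*(-1*(-4)) = 3*4 = 12)
c(X) = -2 + 2*I (c(X) = -2 + √(12 - 16) = -2 + √(-4) = -2 + 2*I)
(81 + c(29))*H(31, 16) = (81 + (-2 + 2*I))*(13 + 16) = (79 + 2*I)*29 = 2291 + 58*I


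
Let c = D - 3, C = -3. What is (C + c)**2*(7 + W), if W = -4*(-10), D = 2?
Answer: 752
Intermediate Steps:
W = 40
c = -1 (c = 2 - 3 = -1)
(C + c)**2*(7 + W) = (-3 - 1)**2*(7 + 40) = (-4)**2*47 = 16*47 = 752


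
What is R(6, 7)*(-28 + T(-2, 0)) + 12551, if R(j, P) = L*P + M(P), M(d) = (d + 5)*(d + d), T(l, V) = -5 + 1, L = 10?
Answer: 4935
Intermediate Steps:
T(l, V) = -4
M(d) = 2*d*(5 + d) (M(d) = (5 + d)*(2*d) = 2*d*(5 + d))
R(j, P) = 10*P + 2*P*(5 + P)
R(6, 7)*(-28 + T(-2, 0)) + 12551 = (2*7*(10 + 7))*(-28 - 4) + 12551 = (2*7*17)*(-32) + 12551 = 238*(-32) + 12551 = -7616 + 12551 = 4935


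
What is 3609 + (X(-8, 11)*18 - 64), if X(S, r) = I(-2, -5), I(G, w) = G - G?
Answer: 3545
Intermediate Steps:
I(G, w) = 0
X(S, r) = 0
3609 + (X(-8, 11)*18 - 64) = 3609 + (0*18 - 64) = 3609 + (0 - 64) = 3609 - 64 = 3545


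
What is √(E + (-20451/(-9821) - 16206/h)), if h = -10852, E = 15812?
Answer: √44911339393504044986/53288746 ≈ 125.76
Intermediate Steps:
√(E + (-20451/(-9821) - 16206/h)) = √(15812 + (-20451/(-9821) - 16206/(-10852))) = √(15812 + (-20451*(-1/9821) - 16206*(-1/10852))) = √(15812 + (20451/9821 + 8103/5426)) = √(15812 + 190546689/53288746) = √(842792198441/53288746) = √44911339393504044986/53288746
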